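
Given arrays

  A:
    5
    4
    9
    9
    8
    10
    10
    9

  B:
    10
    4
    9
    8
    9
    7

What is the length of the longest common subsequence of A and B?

Let dp[i][j] be the LCS length of the first i values of A and the first j values of B. dp[i][j] = dp[i-1][j-1]+1 when the i-th and j-th values match, else max(dp[i-1][j], dp[i][j-1]).
    · 10  4  9  8  9  7
 ·  0  0  0  0  0  0  0
 5  0  0  0  0  0  0  0
 4  0  0  1  1  1  1  1
 9  0  0  1  2  2  2  2
 9  0  0  1  2  2  3  3
 8  0  0  1  2  3  3  3
10  0  1  1  2  3  3  3
10  0  1  1  2  3  3  3
 9  0  1  1  2  3  4  4
dp[8][6] = 4. One LCS (by backtracking along matches): 4, 9, 8, 9.

4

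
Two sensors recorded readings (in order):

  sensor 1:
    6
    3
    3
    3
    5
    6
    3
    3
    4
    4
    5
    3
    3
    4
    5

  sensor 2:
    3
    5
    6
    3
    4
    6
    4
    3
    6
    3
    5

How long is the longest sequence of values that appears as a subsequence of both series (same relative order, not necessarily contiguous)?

9

Match 3 (sensor 1 #4, sensor 2 #1), then 5 (sensor 1 #5, sensor 2 #2), then 6 (sensor 1 #6, sensor 2 #3), then 3 (sensor 1 #8, sensor 2 #4), then 4 (sensor 1 #9, sensor 2 #5), then 4 (sensor 1 #10, sensor 2 #7), then 3 (sensor 1 #12, sensor 2 #8), then 3 (sensor 1 #13, sensor 2 #10), then 5 (sensor 1 #15, sensor 2 #11) — 9 values in the same relative order in both. Since dp[15][11] = 9, nothing longer is possible.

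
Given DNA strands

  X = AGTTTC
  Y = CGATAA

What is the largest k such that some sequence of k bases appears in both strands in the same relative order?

Match A (X #1, Y #3), then T (X #3, Y #4) — 2 bases in the same relative order in both. The LCS DP gives dp[6][6] = 2, so this is optimal.

2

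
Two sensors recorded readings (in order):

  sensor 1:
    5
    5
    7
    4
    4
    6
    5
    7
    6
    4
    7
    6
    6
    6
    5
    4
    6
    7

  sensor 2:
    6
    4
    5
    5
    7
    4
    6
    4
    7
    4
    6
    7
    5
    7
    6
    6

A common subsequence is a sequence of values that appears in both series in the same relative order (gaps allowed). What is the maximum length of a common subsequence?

One common subsequence of length 10: 5 at sensor 1[1]=sensor 2[3], 5 at sensor 1[2]=sensor 2[4], 7 at sensor 1[3]=sensor 2[5], 4 at sensor 1[4]=sensor 2[8], 4 at sensor 1[5]=sensor 2[10], 6 at sensor 1[6]=sensor 2[11], 5 at sensor 1[7]=sensor 2[13], 7 at sensor 1[11]=sensor 2[14], 6 at sensor 1[14]=sensor 2[15], 6 at sensor 1[17]=sensor 2[16], and the DP table's final entry dp[18][16] is also 10, so no common subsequence is longer.

10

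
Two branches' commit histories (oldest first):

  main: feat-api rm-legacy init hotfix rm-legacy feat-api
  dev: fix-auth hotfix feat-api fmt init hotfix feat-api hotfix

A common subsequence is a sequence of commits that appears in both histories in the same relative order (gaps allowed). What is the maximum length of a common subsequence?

One common subsequence of length 4: feat-api [1,3], init [3,5], hotfix [4,6], feat-api [6,7], and the DP table's final entry dp[6][8] is also 4, so no common subsequence is longer.

4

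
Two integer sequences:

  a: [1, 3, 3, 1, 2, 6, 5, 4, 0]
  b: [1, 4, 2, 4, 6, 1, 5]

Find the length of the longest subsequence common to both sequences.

Pick 1 at a[1]=b[1]; then 2 at a[5]=b[3]; then 6 at a[6]=b[5]; then 5 at a[7]=b[7]; all 4 values appear in both, in order. dp[9][7] = 4 confirms this is the maximum.

4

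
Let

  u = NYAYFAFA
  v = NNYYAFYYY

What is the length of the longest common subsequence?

5

Let dp[i][j] be the LCS length of the first i characters of u and the first j characters of v. dp[i][j] = dp[i-1][j-1]+1 when the i-th and j-th characters match, else max(dp[i-1][j], dp[i][j-1]).
    ·  N  N  Y  Y  A  F  Y  Y  Y
 ·  0  0  0  0  0  0  0  0  0  0
 N  0  1  1  1  1  1  1  1  1  1
 Y  0  1  1  2  2  2  2  2  2  2
 A  0  1  1  2  2  3  3  3  3  3
 Y  0  1  1  2  3  3  3  4  4  4
 F  0  1  1  2  3  3  4  4  4  4
 A  0  1  1  2  3  4  4  4  4  4
 F  0  1  1  2  3  4  5  5  5  5
 A  0  1  1  2  3  4  5  5  5  5
dp[8][9] = 5. One LCS (by backtracking along matches): NYYAF.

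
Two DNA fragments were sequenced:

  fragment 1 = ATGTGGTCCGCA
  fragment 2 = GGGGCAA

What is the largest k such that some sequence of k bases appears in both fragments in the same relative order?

6

Let dp[i][j] be the LCS length of the first i bases of fragment 1 and the first j bases of fragment 2. dp[i][j] = dp[i-1][j-1]+1 when the i-th and j-th bases match, else max(dp[i-1][j], dp[i][j-1]).
    ·  G  G  G  G  C  A  A
 ·  0  0  0  0  0  0  0  0
 A  0  0  0  0  0  0  1  1
 T  0  0  0  0  0  0  1  1
 G  0  1  1  1  1  1  1  1
 T  0  1  1  1  1  1  1  1
 G  0  1  2  2  2  2  2  2
 G  0  1  2  3  3  3  3  3
 T  0  1  2  3  3  3  3  3
 C  0  1  2  3  3  4  4  4
 C  0  1  2  3  3  4  4  4
 G  0  1  2  3  4  4  4  4
 C  0  1  2  3  4  5  5  5
 A  0  1  2  3  4  5  6  6
dp[12][7] = 6. One LCS (by backtracking along matches): GGGGCA.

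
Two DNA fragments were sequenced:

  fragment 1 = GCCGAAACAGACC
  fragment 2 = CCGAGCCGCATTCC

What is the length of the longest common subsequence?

9

Match C (fragment 1 #2, fragment 2 #1), then C (fragment 1 #3, fragment 2 #2), then G (fragment 1 #4, fragment 2 #3), then A (fragment 1 #5, fragment 2 #4), then C (fragment 1 #8, fragment 2 #7), then G (fragment 1 #10, fragment 2 #8), then A (fragment 1 #11, fragment 2 #10), then C (fragment 1 #12, fragment 2 #13), then C (fragment 1 #13, fragment 2 #14) — 9 bases in the same relative order in both, and the DP table's final entry dp[13][14] is also 9, so no common subsequence is longer.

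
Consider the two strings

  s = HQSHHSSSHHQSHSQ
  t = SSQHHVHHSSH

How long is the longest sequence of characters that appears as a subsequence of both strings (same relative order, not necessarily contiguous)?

7

Pick Q [2,3], then H [4,4], then H [5,5], then H [9,7], then H [10,8], then S [12,10], then H [13,11]; all 7 characters appear in both, in order, and the DP table's final entry dp[15][11] is also 7, so no common subsequence is longer.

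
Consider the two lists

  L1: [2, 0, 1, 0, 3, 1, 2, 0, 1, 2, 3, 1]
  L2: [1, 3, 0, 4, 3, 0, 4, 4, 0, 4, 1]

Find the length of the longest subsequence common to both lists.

5

Pick 1 (L1 #3, L2 #1); then 0 (L1 #4, L2 #3); then 3 (L1 #5, L2 #5); then 0 (L1 #8, L2 #9); then 1 (L1 #12, L2 #11); all 5 values appear in both, in order. The LCS DP gives dp[12][11] = 5, so this is optimal.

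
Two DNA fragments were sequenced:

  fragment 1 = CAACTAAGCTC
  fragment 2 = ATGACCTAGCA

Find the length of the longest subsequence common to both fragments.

7

Taking A (fragment 1 #2, fragment 2 #1), A (fragment 1 #3, fragment 2 #4), C (fragment 1 #4, fragment 2 #6), T (fragment 1 #5, fragment 2 #7), A (fragment 1 #7, fragment 2 #8), G (fragment 1 #8, fragment 2 #9), C (fragment 1 #9, fragment 2 #10) gives a common subsequence of length 7. Since dp[11][11] = 7, nothing longer is possible.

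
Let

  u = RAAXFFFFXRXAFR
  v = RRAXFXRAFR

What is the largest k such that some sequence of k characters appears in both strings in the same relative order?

One common subsequence of length 9: R [1,2], A [3,3], X [4,4], F [8,5], X [9,6], R [10,7], A [12,8], F [13,9], R [14,10]. Since dp[14][10] = 9, nothing longer is possible.

9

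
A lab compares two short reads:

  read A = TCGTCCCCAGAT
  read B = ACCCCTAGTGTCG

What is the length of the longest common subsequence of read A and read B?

7

Taking C at read A[2]=read B[2], C at read A[5]=read B[3], C at read A[6]=read B[4], C at read A[7]=read B[5], A at read A[9]=read B[7], G at read A[10]=read B[10], T at read A[12]=read B[11] gives a common subsequence of length 7. dp[12][13] = 7 confirms this is the maximum.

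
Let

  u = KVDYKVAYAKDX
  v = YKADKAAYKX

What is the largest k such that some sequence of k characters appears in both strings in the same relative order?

One common subsequence of length 7: K at u[1]=v[2], D at u[3]=v[4], K at u[5]=v[5], A at u[7]=v[7], Y at u[8]=v[8], K at u[10]=v[9], X at u[12]=v[10], and the DP table's final entry dp[12][10] is also 7, so no common subsequence is longer.

7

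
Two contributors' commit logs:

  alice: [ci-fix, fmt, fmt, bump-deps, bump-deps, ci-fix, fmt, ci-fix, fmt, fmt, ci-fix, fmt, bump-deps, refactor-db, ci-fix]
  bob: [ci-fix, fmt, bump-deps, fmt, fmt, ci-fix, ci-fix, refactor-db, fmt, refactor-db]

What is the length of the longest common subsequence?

8

One common subsequence of length 8: ci-fix (alice #1, bob #1) → fmt (alice #2, bob #2) → fmt (alice #3, bob #4) → fmt (alice #7, bob #5) → ci-fix (alice #8, bob #6) → ci-fix (alice #11, bob #7) → fmt (alice #12, bob #9) → refactor-db (alice #14, bob #10), and the DP table's final entry dp[15][10] is also 8, so no common subsequence is longer.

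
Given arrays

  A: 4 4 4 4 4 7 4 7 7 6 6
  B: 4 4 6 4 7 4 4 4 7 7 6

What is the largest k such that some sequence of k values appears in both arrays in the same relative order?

Let dp[i][j] be the LCS length of the first i values of A and the first j values of B. dp[i][j] = dp[i-1][j-1]+1 when the i-th and j-th values match, else max(dp[i-1][j], dp[i][j-1]).
    ·  4  4  6  4  7  4  4  4  7  7  6
 ·  0  0  0  0  0  0  0  0  0  0  0  0
 4  0  1  1  1  1  1  1  1  1  1  1  1
 4  0  1  2  2  2  2  2  2  2  2  2  2
 4  0  1  2  2  3  3  3  3  3  3  3  3
 4  0  1  2  2  3  3  4  4  4  4  4  4
 4  0  1  2  2  3  3  4  5  5  5  5  5
 7  0  1  2  2  3  4  4  5  5  6  6  6
 4  0  1  2  2  3  4  5  5  6  6  6  6
 7  0  1  2  2  3  4  5  5  6  7  7  7
 7  0  1  2  2  3  4  5  5  6  7  8  8
 6  0  1  2  3  3  4  5  5  6  7  8  9
 6  0  1  2  3  3  4  5  5  6  7  8  9
dp[11][11] = 9. One LCS (by backtracking along matches): 4, 4, 4, 4, 4, 4, 7, 7, 6.

9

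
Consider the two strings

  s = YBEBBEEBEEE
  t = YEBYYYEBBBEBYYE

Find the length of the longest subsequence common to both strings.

One common subsequence of length 8: Y [1,1], then B [2,3], then E [3,7], then B [4,9], then B [5,10], then E [7,11], then B [8,12], then E [11,15]. The LCS DP gives dp[11][15] = 8, so this is optimal.

8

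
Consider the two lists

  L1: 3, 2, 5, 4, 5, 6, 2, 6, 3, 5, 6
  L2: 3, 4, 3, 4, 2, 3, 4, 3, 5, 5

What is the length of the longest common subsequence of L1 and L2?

Let dp[i][j] be the LCS length of the first i values of L1 and the first j values of L2. dp[i][j] = dp[i-1][j-1]+1 when the i-th and j-th values match, else max(dp[i-1][j], dp[i][j-1]).
    ·  3  4  3  4  2  3  4  3  5  5
 ·  0  0  0  0  0  0  0  0  0  0  0
 3  0  1  1  1  1  1  1  1  1  1  1
 2  0  1  1  1  1  2  2  2  2  2  2
 5  0  1  1  1  1  2  2  2  2  3  3
 4  0  1  2  2  2  2  2  3  3  3  3
 5  0  1  2  2  2  2  2  3  3  4  4
 6  0  1  2  2  2  2  2  3  3  4  4
 2  0  1  2  2  2  3  3  3  3  4  4
 6  0  1  2  2  2  3  3  3  3  4  4
 3  0  1  2  3  3  3  4  4  4  4  4
 5  0  1  2  3  3  3  4  4  4  5  5
 6  0  1  2  3  3  3  4  4  4  5  5
dp[11][10] = 5. One LCS (by backtracking along matches): 3, 2, 4, 5, 5.

5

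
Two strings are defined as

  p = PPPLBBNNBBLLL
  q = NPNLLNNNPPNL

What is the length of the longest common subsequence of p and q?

5

One common subsequence of length 5: P (p #1, q #2), P (p #2, q #9), P (p #3, q #10), N (p #8, q #11), L (p #13, q #12). The LCS DP gives dp[13][12] = 5, so this is optimal.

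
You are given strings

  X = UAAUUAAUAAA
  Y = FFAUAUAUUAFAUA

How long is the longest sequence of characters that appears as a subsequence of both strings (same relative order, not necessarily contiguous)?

9

One common subsequence of length 9: U [1,4], then A [2,5], then A [3,7], then U [4,8], then U [5,9], then A [6,10], then A [7,12], then U [8,13], then A [11,14]. Since dp[11][14] = 9, nothing longer is possible.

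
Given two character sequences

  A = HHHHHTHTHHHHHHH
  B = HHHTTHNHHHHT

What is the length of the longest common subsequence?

Pick H at A[3]=B[1]; then H at A[4]=B[2]; then H at A[5]=B[3]; then T at A[6]=B[4]; then T at A[8]=B[5]; then H at A[9]=B[6]; then H at A[10]=B[8]; then H at A[11]=B[9]; then H at A[12]=B[10]; then H at A[13]=B[11]; all 10 characters appear in both, in order, and the DP table's final entry dp[15][12] is also 10, so no common subsequence is longer.

10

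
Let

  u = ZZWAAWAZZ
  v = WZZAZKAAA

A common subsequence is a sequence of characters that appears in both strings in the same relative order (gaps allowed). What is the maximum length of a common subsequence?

5

Let dp[i][j] be the LCS length of the first i characters of u and the first j characters of v. dp[i][j] = dp[i-1][j-1]+1 when the i-th and j-th characters match, else max(dp[i-1][j], dp[i][j-1]).
    ·  W  Z  Z  A  Z  K  A  A  A
 ·  0  0  0  0  0  0  0  0  0  0
 Z  0  0  1  1  1  1  1  1  1  1
 Z  0  0  1  2  2  2  2  2  2  2
 W  0  1  1  2  2  2  2  2  2  2
 A  0  1  1  2  3  3  3  3  3  3
 A  0  1  1  2  3  3  3  4  4  4
 W  0  1  1  2  3  3  3  4  4  4
 A  0  1  1  2  3  3  3  4  5  5
 Z  0  1  2  2  3  4  4  4  5  5
 Z  0  1  2  3  3  4  4  4  5  5
dp[9][9] = 5. One LCS (by backtracking along matches): ZZAAA.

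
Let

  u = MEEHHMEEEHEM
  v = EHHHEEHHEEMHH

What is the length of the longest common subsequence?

Pick E (u #2, v #1); then H (u #4, v #3); then H (u #5, v #4); then E (u #7, v #5); then E (u #8, v #6); then E (u #9, v #9); then E (u #11, v #10); then M (u #12, v #11); all 8 characters appear in both, in order. The LCS DP gives dp[12][13] = 8, so this is optimal.

8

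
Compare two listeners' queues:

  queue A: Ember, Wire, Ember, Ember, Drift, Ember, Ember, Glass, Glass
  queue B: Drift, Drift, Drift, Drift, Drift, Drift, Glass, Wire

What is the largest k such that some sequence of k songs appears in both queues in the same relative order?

One common subsequence of length 2: Drift [5,6], then Glass [8,7]. dp[9][8] = 2 confirms this is the maximum.

2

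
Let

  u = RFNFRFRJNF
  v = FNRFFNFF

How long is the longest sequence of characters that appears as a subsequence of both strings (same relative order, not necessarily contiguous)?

6

Taking F [2,1], then N [3,2], then F [4,4], then F [6,5], then N [9,6], then F [10,8] gives a common subsequence of length 6, and the DP table's final entry dp[10][8] is also 6, so no common subsequence is longer.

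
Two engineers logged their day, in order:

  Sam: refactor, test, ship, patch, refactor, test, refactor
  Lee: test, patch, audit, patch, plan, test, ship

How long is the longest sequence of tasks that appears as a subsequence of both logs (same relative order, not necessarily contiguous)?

3

Pick test at Sam[2]=Lee[1]; then patch at Sam[4]=Lee[4]; then test at Sam[6]=Lee[6]; all 3 tasks appear in both, in order. dp[7][7] = 3 confirms this is the maximum.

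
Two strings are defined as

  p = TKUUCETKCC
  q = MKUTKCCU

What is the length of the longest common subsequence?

6

One common subsequence of length 6: K (p #2, q #2) → U (p #4, q #3) → T (p #7, q #4) → K (p #8, q #5) → C (p #9, q #6) → C (p #10, q #7). Since dp[10][8] = 6, nothing longer is possible.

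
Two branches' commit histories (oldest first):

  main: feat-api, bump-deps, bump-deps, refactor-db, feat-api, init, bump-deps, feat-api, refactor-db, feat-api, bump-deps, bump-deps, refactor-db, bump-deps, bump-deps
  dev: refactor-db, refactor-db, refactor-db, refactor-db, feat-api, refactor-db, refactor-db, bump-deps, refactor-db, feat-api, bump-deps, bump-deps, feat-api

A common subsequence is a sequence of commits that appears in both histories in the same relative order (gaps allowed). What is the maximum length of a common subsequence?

7

One common subsequence of length 7: feat-api at main[1]=dev[5] → refactor-db at main[4]=dev[7] → bump-deps at main[7]=dev[8] → refactor-db at main[9]=dev[9] → feat-api at main[10]=dev[10] → bump-deps at main[11]=dev[11] → bump-deps at main[12]=dev[12]. Since dp[15][13] = 7, nothing longer is possible.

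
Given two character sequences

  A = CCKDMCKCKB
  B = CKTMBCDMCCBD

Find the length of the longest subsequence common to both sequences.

Let dp[i][j] be the LCS length of the first i characters of A and the first j characters of B. dp[i][j] = dp[i-1][j-1]+1 when the i-th and j-th characters match, else max(dp[i-1][j], dp[i][j-1]).
    ·  C  K  T  M  B  C  D  M  C  C  B  D
 ·  0  0  0  0  0  0  0  0  0  0  0  0  0
 C  0  1  1  1  1  1  1  1  1  1  1  1  1
 C  0  1  1  1  1  1  2  2  2  2  2  2  2
 K  0  1  2  2  2  2  2  2  2  2  2  2  2
 D  0  1  2  2  2  2  2  3  3  3  3  3  3
 M  0  1  2  2  3  3  3  3  4  4  4  4  4
 C  0  1  2  2  3  3  4  4  4  5  5  5  5
 K  0  1  2  2  3  3  4  4  4  5  5  5  5
 C  0  1  2  2  3  3  4  4  4  5  6  6  6
 K  0  1  2  2  3  3  4  4  4  5  6  6  6
 B  0  1  2  2  3  4  4  4  4  5  6  7  7
dp[10][12] = 7. One LCS (by backtracking along matches): CCDMCCB.

7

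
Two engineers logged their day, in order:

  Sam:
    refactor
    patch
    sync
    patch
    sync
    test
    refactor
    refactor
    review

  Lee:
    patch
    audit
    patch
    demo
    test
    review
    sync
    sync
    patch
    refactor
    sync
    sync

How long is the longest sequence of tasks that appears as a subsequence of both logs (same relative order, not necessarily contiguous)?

4

Taking patch [2,3], sync [3,8], patch [4,9], sync [5,12] gives a common subsequence of length 4. The LCS DP gives dp[9][12] = 4, so this is optimal.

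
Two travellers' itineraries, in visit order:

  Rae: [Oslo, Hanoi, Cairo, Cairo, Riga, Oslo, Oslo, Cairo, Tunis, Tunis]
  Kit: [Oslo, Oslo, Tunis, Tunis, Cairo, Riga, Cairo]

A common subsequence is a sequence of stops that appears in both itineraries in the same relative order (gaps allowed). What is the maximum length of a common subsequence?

One common subsequence of length 4: Oslo at Rae[1]=Kit[2] → Cairo at Rae[4]=Kit[5] → Riga at Rae[5]=Kit[6] → Cairo at Rae[8]=Kit[7]. The LCS DP gives dp[10][7] = 4, so this is optimal.

4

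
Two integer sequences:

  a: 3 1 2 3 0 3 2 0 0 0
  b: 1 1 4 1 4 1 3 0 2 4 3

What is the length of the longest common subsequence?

4

Taking 1 at a[2]=b[6] → 3 at a[4]=b[7] → 0 at a[5]=b[8] → 3 at a[6]=b[11] gives a common subsequence of length 4. The LCS DP gives dp[10][11] = 4, so this is optimal.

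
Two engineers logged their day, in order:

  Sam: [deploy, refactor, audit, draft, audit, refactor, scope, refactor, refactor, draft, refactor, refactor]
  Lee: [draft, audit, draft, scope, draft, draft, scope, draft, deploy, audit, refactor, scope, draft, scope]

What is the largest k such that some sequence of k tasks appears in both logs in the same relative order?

6

Pick audit at Sam[3]=Lee[2] → draft at Sam[4]=Lee[8] → audit at Sam[5]=Lee[10] → refactor at Sam[6]=Lee[11] → scope at Sam[7]=Lee[12] → draft at Sam[10]=Lee[13]; all 6 tasks appear in both, in order. The LCS DP gives dp[12][14] = 6, so this is optimal.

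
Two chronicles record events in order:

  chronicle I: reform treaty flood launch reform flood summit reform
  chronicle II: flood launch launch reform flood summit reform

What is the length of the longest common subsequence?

Pick flood at chronicle I[3]=chronicle II[1]; then launch at chronicle I[4]=chronicle II[3]; then reform at chronicle I[5]=chronicle II[4]; then flood at chronicle I[6]=chronicle II[5]; then summit at chronicle I[7]=chronicle II[6]; then reform at chronicle I[8]=chronicle II[7]; all 6 events appear in both, in order. dp[8][7] = 6 confirms this is the maximum.

6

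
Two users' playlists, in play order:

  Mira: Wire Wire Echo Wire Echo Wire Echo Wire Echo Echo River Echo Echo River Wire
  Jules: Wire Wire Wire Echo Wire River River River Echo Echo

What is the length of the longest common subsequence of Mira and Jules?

One common subsequence of length 8: Wire (Mira #1, Jules #1), Wire (Mira #2, Jules #2), Wire (Mira #4, Jules #3), Echo (Mira #5, Jules #4), Wire (Mira #6, Jules #5), River (Mira #11, Jules #8), Echo (Mira #12, Jules #9), Echo (Mira #13, Jules #10). Since dp[15][10] = 8, nothing longer is possible.

8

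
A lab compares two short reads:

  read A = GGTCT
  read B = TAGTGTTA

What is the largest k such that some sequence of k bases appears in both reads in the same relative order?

4

One common subsequence of length 4: G [1,3], G [2,5], T [3,6], T [5,7]. Since dp[5][8] = 4, nothing longer is possible.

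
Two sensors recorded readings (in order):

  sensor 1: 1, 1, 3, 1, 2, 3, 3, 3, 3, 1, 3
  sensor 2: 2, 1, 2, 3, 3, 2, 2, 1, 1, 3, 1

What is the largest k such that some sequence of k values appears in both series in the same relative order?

6

Let dp[i][j] be the LCS length of the first i values of sensor 1 and the first j values of sensor 2. dp[i][j] = dp[i-1][j-1]+1 when the i-th and j-th values match, else max(dp[i-1][j], dp[i][j-1]).
    ·  2  1  2  3  3  2  2  1  1  3  1
 ·  0  0  0  0  0  0  0  0  0  0  0  0
 1  0  0  1  1  1  1  1  1  1  1  1  1
 1  0  0  1  1  1  1  1  1  2  2  2  2
 3  0  0  1  1  2  2  2  2  2  2  3  3
 1  0  0  1  1  2  2  2  2  3  3  3  4
 2  0  1  1  2  2  2  3  3  3  3  3  4
 3  0  1  1  2  3  3  3  3  3  3  4  4
 3  0  1  1  2  3  4  4  4  4  4  4  4
 3  0  1  1  2  3  4  4  4  4  4  5  5
 3  0  1  1  2  3  4  4  4  4  4  5  5
 1  0  1  2  2  3  4  4  4  5  5  5  6
 3  0  1  2  2  3  4  4  4  5  5  6  6
dp[11][11] = 6. One LCS (by backtracking along matches): 1, 2, 3, 3, 3, 1.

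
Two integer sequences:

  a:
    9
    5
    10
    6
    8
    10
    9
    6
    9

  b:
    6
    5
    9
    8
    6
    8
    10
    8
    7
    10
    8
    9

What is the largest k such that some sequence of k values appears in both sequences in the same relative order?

5

Let dp[i][j] be the LCS length of the first i values of a and the first j values of b. dp[i][j] = dp[i-1][j-1]+1 when the i-th and j-th values match, else max(dp[i-1][j], dp[i][j-1]).
    ·  6  5  9  8  6  8 10  8  7 10  8  9
 ·  0  0  0  0  0  0  0  0  0  0  0  0  0
 9  0  0  0  1  1  1  1  1  1  1  1  1  1
 5  0  0  1  1  1  1  1  1  1  1  1  1  1
10  0  0  1  1  1  1  1  2  2  2  2  2  2
 6  0  1  1  1  1  2  2  2  2  2  2  2  2
 8  0  1  1  1  2  2  3  3  3  3  3  3  3
10  0  1  1  1  2  2  3  4  4  4  4  4  4
 9  0  1  1  2  2  2  3  4  4  4  4  4  5
 6  0  1  1  2  2  3  3  4  4  4  4  4  5
 9  0  1  1  2  2  3  3  4  4  4  4  4  5
dp[9][12] = 5. One LCS (by backtracking along matches): 9, 10, 8, 10, 9.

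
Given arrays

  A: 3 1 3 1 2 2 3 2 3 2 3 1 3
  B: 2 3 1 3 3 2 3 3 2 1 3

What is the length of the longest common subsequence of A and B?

9

Match 3 (A #1, B #2); then 1 (A #2, B #3); then 3 (A #3, B #5); then 2 (A #6, B #6); then 3 (A #7, B #7); then 3 (A #9, B #8); then 2 (A #10, B #9); then 1 (A #12, B #10); then 3 (A #13, B #11) — 9 values in the same relative order in both, and the DP table's final entry dp[13][11] is also 9, so no common subsequence is longer.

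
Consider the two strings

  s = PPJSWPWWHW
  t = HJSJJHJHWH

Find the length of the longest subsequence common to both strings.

4

Match J [3,2]; then S [4,3]; then W [8,9]; then H [9,10] — 4 characters in the same relative order in both. Since dp[10][10] = 4, nothing longer is possible.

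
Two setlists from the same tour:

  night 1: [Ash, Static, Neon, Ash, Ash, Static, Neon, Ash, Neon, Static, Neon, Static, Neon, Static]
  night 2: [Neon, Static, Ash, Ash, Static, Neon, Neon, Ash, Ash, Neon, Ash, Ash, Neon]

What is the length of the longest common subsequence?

8

Taking Ash (night 1 #1, night 2 #4); then Static (night 1 #2, night 2 #5); then Neon (night 1 #3, night 2 #7); then Ash (night 1 #4, night 2 #8); then Ash (night 1 #5, night 2 #9); then Neon (night 1 #7, night 2 #10); then Ash (night 1 #8, night 2 #12); then Neon (night 1 #13, night 2 #13) gives a common subsequence of length 8. dp[14][13] = 8 confirms this is the maximum.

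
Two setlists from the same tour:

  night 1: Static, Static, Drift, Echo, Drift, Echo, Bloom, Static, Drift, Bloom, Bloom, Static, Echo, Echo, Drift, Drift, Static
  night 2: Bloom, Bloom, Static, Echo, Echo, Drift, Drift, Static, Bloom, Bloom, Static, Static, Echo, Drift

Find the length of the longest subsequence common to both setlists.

9

Pick Static [1,3], Drift [3,6], Drift [5,7], Static [8,8], Bloom [10,9], Bloom [11,10], Static [12,12], Echo [14,13], Drift [16,14]; all 9 songs appear in both, in order, and the DP table's final entry dp[17][14] is also 9, so no common subsequence is longer.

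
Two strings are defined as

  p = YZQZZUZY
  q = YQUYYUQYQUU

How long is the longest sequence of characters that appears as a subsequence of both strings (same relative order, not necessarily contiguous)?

4

Pick Y [1,1], then Q [3,2], then U [6,6], then Y [8,8]; all 4 characters appear in both, in order. Since dp[8][11] = 4, nothing longer is possible.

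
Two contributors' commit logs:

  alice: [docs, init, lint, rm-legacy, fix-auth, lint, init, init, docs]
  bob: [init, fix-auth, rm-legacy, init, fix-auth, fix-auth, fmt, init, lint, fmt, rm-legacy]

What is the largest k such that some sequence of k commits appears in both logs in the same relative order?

4

One common subsequence of length 4: init [2,1] → rm-legacy [4,3] → fix-auth [5,6] → lint [6,9]. dp[9][11] = 4 confirms this is the maximum.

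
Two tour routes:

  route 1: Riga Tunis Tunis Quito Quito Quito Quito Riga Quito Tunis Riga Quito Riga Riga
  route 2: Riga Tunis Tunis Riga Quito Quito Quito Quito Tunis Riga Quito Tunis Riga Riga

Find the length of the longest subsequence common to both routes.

One common subsequence of length 12: Riga (route 1 #1, route 2 #1), Tunis (route 1 #2, route 2 #2), Tunis (route 1 #3, route 2 #3), Quito (route 1 #4, route 2 #5), Quito (route 1 #5, route 2 #6), Quito (route 1 #6, route 2 #7), Quito (route 1 #7, route 2 #8), Riga (route 1 #8, route 2 #10), Quito (route 1 #9, route 2 #11), Tunis (route 1 #10, route 2 #12), Riga (route 1 #13, route 2 #13), Riga (route 1 #14, route 2 #14). Since dp[14][14] = 12, nothing longer is possible.

12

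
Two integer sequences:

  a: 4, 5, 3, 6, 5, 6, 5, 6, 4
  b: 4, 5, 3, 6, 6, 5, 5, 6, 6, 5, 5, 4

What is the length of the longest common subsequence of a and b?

Let dp[i][j] be the LCS length of the first i values of a and the first j values of b. dp[i][j] = dp[i-1][j-1]+1 when the i-th and j-th values match, else max(dp[i-1][j], dp[i][j-1]).
    ·  4  5  3  6  6  5  5  6  6  5  5  4
 ·  0  0  0  0  0  0  0  0  0  0  0  0  0
 4  0  1  1  1  1  1  1  1  1  1  1  1  1
 5  0  1  2  2  2  2  2  2  2  2  2  2  2
 3  0  1  2  3  3  3  3  3  3  3  3  3  3
 6  0  1  2  3  4  4  4  4  4  4  4  4  4
 5  0  1  2  3  4  4  5  5  5  5  5  5  5
 6  0  1  2  3  4  5  5  5  6  6  6  6  6
 5  0  1  2  3  4  5  6  6  6  6  7  7  7
 6  0  1  2  3  4  5  6  6  7  7  7  7  7
 4  0  1  2  3  4  5  6  6  7  7  7  7  8
dp[9][12] = 8. One LCS (by backtracking along matches): 4, 5, 3, 6, 5, 6, 5, 4.

8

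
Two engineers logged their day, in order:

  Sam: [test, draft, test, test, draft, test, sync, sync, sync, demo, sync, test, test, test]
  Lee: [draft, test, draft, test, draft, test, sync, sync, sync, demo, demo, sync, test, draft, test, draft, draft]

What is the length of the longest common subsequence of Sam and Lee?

12

Taking test [1,2], draft [2,3], test [4,4], draft [5,5], test [6,6], sync [7,7], sync [8,8], sync [9,9], demo [10,11], sync [11,12], test [12,13], test [13,15] gives a common subsequence of length 12, and the DP table's final entry dp[14][17] is also 12, so no common subsequence is longer.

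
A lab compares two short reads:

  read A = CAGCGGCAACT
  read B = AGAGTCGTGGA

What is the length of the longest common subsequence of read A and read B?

6

Let dp[i][j] be the LCS length of the first i bases of read A and the first j bases of read B. dp[i][j] = dp[i-1][j-1]+1 when the i-th and j-th bases match, else max(dp[i-1][j], dp[i][j-1]).
    ·  A  G  A  G  T  C  G  T  G  G  A
 ·  0  0  0  0  0  0  0  0  0  0  0  0
 C  0  0  0  0  0  0  1  1  1  1  1  1
 A  0  1  1  1  1  1  1  1  1  1  1  2
 G  0  1  2  2  2  2  2  2  2  2  2  2
 C  0  1  2  2  2  2  3  3  3  3  3  3
 G  0  1  2  2  3  3  3  4  4  4  4  4
 G  0  1  2  2  3  3  3  4  4  5  5  5
 C  0  1  2  2  3  3  4  4  4  5  5  5
 A  0  1  2  3  3  3  4  4  4  5  5  6
 A  0  1  2  3  3  3  4  4  4  5  5  6
 C  0  1  2  3  3  3  4  4  4  5  5  6
 T  0  1  2  3  3  4  4  4  5  5  5  6
dp[11][11] = 6. One LCS (by backtracking along matches): AGCGGA.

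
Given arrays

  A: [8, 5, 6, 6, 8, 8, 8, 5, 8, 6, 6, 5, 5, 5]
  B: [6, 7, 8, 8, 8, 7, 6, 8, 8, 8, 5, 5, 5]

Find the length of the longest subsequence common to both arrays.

Match 8 (A #1, B #5); then 6 (A #4, B #7); then 8 (A #6, B #8); then 8 (A #7, B #9); then 8 (A #9, B #10); then 5 (A #12, B #11); then 5 (A #13, B #12); then 5 (A #14, B #13) — 8 values in the same relative order in both. Since dp[14][13] = 8, nothing longer is possible.

8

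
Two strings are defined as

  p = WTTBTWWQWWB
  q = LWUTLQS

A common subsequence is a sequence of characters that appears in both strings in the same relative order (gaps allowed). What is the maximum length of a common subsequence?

3

Match W [1,2], T [2,4], Q [8,6] — 3 characters in the same relative order in both. dp[11][7] = 3 confirms this is the maximum.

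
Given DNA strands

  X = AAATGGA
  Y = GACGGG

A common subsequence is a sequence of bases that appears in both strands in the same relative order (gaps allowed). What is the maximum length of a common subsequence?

Pick A (X #1, Y #2) → G (X #5, Y #5) → G (X #6, Y #6); all 3 bases appear in both, in order. The LCS DP gives dp[7][6] = 3, so this is optimal.

3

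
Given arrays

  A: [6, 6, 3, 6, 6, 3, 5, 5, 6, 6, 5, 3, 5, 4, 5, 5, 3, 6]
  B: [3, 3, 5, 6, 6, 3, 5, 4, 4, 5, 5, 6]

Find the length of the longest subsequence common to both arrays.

11

Taking 3 at A[3]=B[1], then 3 at A[6]=B[2], then 5 at A[8]=B[3], then 6 at A[9]=B[4], then 6 at A[10]=B[5], then 3 at A[12]=B[6], then 5 at A[13]=B[7], then 4 at A[14]=B[9], then 5 at A[15]=B[10], then 5 at A[16]=B[11], then 6 at A[18]=B[12] gives a common subsequence of length 11, and the DP table's final entry dp[18][12] is also 11, so no common subsequence is longer.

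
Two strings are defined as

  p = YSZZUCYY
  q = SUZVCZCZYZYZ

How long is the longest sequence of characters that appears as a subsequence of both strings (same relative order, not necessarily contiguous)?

Pick S (p #2, q #1), Z (p #3, q #3), Z (p #4, q #6), C (p #6, q #7), Y (p #7, q #9), Y (p #8, q #11); all 6 characters appear in both, in order. The LCS DP gives dp[8][12] = 6, so this is optimal.

6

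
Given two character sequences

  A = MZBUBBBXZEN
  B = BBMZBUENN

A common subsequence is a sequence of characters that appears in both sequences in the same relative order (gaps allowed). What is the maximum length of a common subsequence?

One common subsequence of length 6: M at A[1]=B[3]; then Z at A[2]=B[4]; then B at A[3]=B[5]; then U at A[4]=B[6]; then E at A[10]=B[7]; then N at A[11]=B[9]. dp[11][9] = 6 confirms this is the maximum.

6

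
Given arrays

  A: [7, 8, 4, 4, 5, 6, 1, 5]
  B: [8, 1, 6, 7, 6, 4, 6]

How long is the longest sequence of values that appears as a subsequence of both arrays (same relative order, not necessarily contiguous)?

Taking 7 at A[1]=B[4], 4 at A[4]=B[6], 6 at A[6]=B[7] gives a common subsequence of length 3. dp[8][7] = 3 confirms this is the maximum.

3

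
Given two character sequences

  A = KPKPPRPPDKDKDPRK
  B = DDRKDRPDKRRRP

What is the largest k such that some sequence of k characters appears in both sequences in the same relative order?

6

Pick K (A #1, B #4), R (A #6, B #6), P (A #8, B #7), D (A #9, B #8), K (A #10, B #9), P (A #14, B #13); all 6 characters appear in both, in order, and the DP table's final entry dp[16][13] is also 6, so no common subsequence is longer.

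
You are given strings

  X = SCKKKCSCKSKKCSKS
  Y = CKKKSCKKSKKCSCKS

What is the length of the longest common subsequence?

14

Match C at X[2]=Y[1] → K at X[3]=Y[2] → K at X[4]=Y[3] → K at X[5]=Y[4] → S at X[7]=Y[5] → C at X[8]=Y[6] → K at X[9]=Y[8] → S at X[10]=Y[9] → K at X[11]=Y[10] → K at X[12]=Y[11] → C at X[13]=Y[12] → S at X[14]=Y[13] → K at X[15]=Y[15] → S at X[16]=Y[16] — 14 characters in the same relative order in both. dp[16][16] = 14 confirms this is the maximum.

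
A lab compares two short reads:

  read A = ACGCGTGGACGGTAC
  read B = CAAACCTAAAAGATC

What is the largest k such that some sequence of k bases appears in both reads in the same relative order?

8

Match A [1,4], C [2,5], C [4,6], T [6,7], G [8,12], A [9,13], T [13,14], C [15,15] — 8 bases in the same relative order in both. The LCS DP gives dp[15][15] = 8, so this is optimal.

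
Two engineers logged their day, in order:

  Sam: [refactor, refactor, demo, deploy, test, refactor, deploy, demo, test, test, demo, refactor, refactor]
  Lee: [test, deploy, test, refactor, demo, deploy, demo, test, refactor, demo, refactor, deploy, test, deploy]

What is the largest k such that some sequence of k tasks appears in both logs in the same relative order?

8

Taking deploy (Sam #4, Lee #2), then test (Sam #5, Lee #3), then refactor (Sam #6, Lee #4), then deploy (Sam #7, Lee #6), then demo (Sam #8, Lee #7), then test (Sam #9, Lee #8), then demo (Sam #11, Lee #10), then refactor (Sam #12, Lee #11) gives a common subsequence of length 8. Since dp[13][14] = 8, nothing longer is possible.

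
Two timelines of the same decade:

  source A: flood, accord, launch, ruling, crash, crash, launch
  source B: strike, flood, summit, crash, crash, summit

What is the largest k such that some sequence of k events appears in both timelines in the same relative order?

3

Taking flood (source A #1, source B #2), then crash (source A #5, source B #4), then crash (source A #6, source B #5) gives a common subsequence of length 3, and the DP table's final entry dp[7][6] is also 3, so no common subsequence is longer.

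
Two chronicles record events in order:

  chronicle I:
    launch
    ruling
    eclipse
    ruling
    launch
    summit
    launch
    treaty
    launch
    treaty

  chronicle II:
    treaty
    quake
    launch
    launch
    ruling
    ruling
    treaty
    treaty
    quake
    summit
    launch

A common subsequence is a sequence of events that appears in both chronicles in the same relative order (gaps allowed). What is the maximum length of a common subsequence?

5

Taking launch at chronicle I[1]=chronicle II[4], then ruling at chronicle I[2]=chronicle II[5], then ruling at chronicle I[4]=chronicle II[6], then summit at chronicle I[6]=chronicle II[10], then launch at chronicle I[9]=chronicle II[11] gives a common subsequence of length 5, and the DP table's final entry dp[10][11] is also 5, so no common subsequence is longer.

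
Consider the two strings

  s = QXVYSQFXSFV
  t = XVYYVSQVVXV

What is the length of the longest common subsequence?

7

Taking X at s[2]=t[1]; then V at s[3]=t[2]; then Y at s[4]=t[4]; then S at s[5]=t[6]; then Q at s[6]=t[7]; then X at s[8]=t[10]; then V at s[11]=t[11] gives a common subsequence of length 7, and the DP table's final entry dp[11][11] is also 7, so no common subsequence is longer.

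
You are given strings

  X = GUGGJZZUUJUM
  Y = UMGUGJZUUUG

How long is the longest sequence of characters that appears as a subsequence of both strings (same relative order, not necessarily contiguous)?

8

One common subsequence of length 8: G at X[1]=Y[3], then U at X[2]=Y[4], then G at X[4]=Y[5], then J at X[5]=Y[6], then Z at X[7]=Y[7], then U at X[8]=Y[8], then U at X[9]=Y[9], then U at X[11]=Y[10]. The LCS DP gives dp[12][11] = 8, so this is optimal.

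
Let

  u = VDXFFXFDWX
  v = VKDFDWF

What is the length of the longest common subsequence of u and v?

Pick V (u #1, v #1) → D (u #2, v #3) → F (u #7, v #4) → D (u #8, v #5) → W (u #9, v #6); all 5 characters appear in both, in order, and the DP table's final entry dp[10][7] is also 5, so no common subsequence is longer.

5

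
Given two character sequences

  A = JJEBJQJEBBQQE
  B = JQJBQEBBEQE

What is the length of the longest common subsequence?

Match J (A #1, B #1), then J (A #2, B #3), then B (A #4, B #4), then Q (A #6, B #5), then E (A #8, B #6), then B (A #9, B #7), then B (A #10, B #8), then Q (A #12, B #10), then E (A #13, B #11) — 9 characters in the same relative order in both. Since dp[13][11] = 9, nothing longer is possible.

9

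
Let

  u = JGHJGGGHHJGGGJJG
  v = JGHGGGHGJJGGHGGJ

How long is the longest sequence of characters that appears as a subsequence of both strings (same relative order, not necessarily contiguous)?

12

Pick J (u #1, v #1) → G (u #2, v #2) → H (u #3, v #3) → G (u #5, v #4) → G (u #6, v #5) → G (u #7, v #6) → H (u #8, v #7) → J (u #10, v #10) → G (u #11, v #12) → G (u #12, v #14) → G (u #13, v #15) → J (u #15, v #16); all 12 characters appear in both, in order. The LCS DP gives dp[16][16] = 12, so this is optimal.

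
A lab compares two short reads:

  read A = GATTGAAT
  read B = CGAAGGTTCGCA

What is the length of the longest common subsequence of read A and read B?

Match G (read A #1, read B #2), A (read A #2, read B #4), T (read A #3, read B #7), T (read A #4, read B #8), G (read A #5, read B #10), A (read A #7, read B #12) — 6 bases in the same relative order in both, and the DP table's final entry dp[8][12] is also 6, so no common subsequence is longer.

6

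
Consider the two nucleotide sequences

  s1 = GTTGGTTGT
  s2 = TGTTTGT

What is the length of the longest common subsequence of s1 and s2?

6

Taking G (s1 #1, s2 #2) → T (s1 #3, s2 #3) → T (s1 #6, s2 #4) → T (s1 #7, s2 #5) → G (s1 #8, s2 #6) → T (s1 #9, s2 #7) gives a common subsequence of length 6. The LCS DP gives dp[9][7] = 6, so this is optimal.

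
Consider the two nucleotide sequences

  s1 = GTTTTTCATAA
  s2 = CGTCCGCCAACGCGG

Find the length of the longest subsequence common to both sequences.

Taking G at s1[1]=s2[2] → T at s1[2]=s2[3] → C at s1[7]=s2[8] → A at s1[8]=s2[9] → A at s1[10]=s2[10] gives a common subsequence of length 5, and the DP table's final entry dp[11][15] is also 5, so no common subsequence is longer.

5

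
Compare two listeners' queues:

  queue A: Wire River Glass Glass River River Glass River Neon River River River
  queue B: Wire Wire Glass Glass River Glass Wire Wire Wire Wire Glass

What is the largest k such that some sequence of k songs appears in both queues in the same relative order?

Taking Wire [1,2]; then Glass [3,3]; then Glass [4,4]; then River [5,5]; then Glass [7,11] gives a common subsequence of length 5. Since dp[12][11] = 5, nothing longer is possible.

5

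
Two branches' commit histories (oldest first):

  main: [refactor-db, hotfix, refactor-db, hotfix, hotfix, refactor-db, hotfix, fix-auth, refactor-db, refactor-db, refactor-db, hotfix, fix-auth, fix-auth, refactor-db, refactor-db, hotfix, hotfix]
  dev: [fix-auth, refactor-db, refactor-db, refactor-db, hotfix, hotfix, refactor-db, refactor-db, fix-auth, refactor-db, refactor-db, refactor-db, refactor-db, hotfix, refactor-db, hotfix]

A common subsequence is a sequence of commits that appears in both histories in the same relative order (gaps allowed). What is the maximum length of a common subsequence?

One common subsequence of length 12: refactor-db (main #1, dev #3) → refactor-db (main #3, dev #4) → hotfix (main #4, dev #5) → hotfix (main #5, dev #6) → refactor-db (main #6, dev #8) → fix-auth (main #8, dev #9) → refactor-db (main #9, dev #11) → refactor-db (main #10, dev #12) → refactor-db (main #11, dev #13) → hotfix (main #12, dev #14) → refactor-db (main #16, dev #15) → hotfix (main #18, dev #16), and the DP table's final entry dp[18][16] is also 12, so no common subsequence is longer.

12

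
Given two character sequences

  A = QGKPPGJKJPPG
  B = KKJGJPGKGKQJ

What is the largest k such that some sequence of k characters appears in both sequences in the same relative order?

5

Taking G at A[2]=B[7]; then K at A[3]=B[8]; then G at A[6]=B[9]; then K at A[8]=B[10]; then J at A[9]=B[12] gives a common subsequence of length 5, and the DP table's final entry dp[12][12] is also 5, so no common subsequence is longer.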